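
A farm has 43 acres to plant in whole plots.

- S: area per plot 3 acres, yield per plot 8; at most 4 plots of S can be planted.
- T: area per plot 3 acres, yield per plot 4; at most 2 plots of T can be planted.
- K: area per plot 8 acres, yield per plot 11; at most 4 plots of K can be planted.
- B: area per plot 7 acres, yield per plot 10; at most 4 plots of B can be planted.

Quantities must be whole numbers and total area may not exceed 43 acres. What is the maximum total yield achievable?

This is a bounded integer knapsack.
4×S, 3×K, and 1×B: area 43 ≤ 43, yield 4·8 + 3·11 + 1·10 = 75.
4×S, 1×T, and 4×B: area 43 ≤ 43, yield 4·8 + 1·4 + 4·10 = 76.
Best is 76.

76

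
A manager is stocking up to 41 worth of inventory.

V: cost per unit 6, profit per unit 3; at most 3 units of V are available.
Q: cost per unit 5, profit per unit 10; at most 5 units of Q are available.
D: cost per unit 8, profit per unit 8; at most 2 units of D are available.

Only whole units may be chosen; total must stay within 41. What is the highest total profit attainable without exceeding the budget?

66

1×V, 5×Q, and 1×D: cost 39 ≤ 41, profit 1·3 + 5·10 + 1·8 = 61.
5×Q and 2×D: cost 41 ≤ 41, profit 5·10 + 2·8 = 66.
Best is 66.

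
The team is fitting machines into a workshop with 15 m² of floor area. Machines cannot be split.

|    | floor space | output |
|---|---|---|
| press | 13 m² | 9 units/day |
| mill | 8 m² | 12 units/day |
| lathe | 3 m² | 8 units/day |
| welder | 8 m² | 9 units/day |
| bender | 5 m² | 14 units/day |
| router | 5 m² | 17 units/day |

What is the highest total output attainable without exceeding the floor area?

39

This is a 0-1 knapsack instance.
lathe + bender + router: floor space 3 + 5 + 5 = 13 ≤ 15, output 8 + 14 + 17 = 39.
bender + router: floor space 5 + 5 = 10 ≤ 15, output 14 + 17 = 31.
Best is lathe, bender, and router with total output 39.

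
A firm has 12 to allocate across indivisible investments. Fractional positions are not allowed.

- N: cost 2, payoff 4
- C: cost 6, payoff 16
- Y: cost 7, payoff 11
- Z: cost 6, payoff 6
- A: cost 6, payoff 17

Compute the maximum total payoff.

33

Take C and A: cost 6 + 6 = 12 ≤ 12, payoff 16 + 17 = 33.
No other feasible combination does better.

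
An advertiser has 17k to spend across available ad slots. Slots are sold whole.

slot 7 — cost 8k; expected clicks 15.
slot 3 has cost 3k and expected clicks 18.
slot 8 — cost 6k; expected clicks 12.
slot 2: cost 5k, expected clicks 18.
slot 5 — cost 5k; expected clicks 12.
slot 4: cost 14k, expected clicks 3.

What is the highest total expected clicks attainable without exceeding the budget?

51

Treat it as a binary knapsack problem.
Allowing fractional choices, the relaxed optimum would be about 56.0, but ad slots are indivisible.
slot 3 + slot 8 + slot 2: cost 3 + 6 + 5 = 14 ≤ 17, expected clicks 18 + 12 + 18 = 48.
slot 7 + slot 3 + slot 2: cost 8 + 3 + 5 = 16 ≤ 17, expected clicks 15 + 18 + 18 = 51.
slot 3 + slot 2 + slot 5: cost 3 + 5 + 5 = 13 ≤ 17, expected clicks 18 + 18 + 12 = 48.
Best is slot 7, slot 3, and slot 2 with total expected clicks 51.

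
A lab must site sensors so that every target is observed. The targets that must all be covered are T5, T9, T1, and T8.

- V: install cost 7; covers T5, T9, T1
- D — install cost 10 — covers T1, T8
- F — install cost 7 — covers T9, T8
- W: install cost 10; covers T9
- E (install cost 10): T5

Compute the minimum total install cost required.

14

This is an integer covering problem.
Choose V and F: together they cover T5, T9, T1, T8 — every target.
Total install cost: 7 + 7 = 14.
No cover costs less than 14.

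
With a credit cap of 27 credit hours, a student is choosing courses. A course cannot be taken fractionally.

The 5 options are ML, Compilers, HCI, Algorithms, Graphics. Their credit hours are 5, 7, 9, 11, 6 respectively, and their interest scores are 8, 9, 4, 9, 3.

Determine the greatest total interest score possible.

26

Allowing fractional choices, the relaxed optimum would be about 28.0, but courses are indivisible.
Compilers + HCI + Algorithms: credit hours 7 + 9 + 11 = 27 ≤ 27, interest score 9 + 4 + 9 = 22.
ML + Compilers + HCI + Graphics: credit hours 5 + 7 + 9 + 6 = 27 ≤ 27, interest score 8 + 9 + 4 + 3 = 24.
ML + Compilers + Algorithms: credit hours 5 + 7 + 11 = 23 ≤ 27, interest score 8 + 9 + 9 = 26.
Best is ML, Compilers, and Algorithms with total interest score 26.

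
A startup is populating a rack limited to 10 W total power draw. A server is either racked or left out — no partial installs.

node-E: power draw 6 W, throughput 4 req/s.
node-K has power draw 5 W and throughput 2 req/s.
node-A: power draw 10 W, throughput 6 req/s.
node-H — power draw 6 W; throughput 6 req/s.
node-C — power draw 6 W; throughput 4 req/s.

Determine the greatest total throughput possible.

node-A: power draw 10 ≤ 10, throughput 6.
node-H: power draw 6 ≤ 10, throughput 6.
The maximum throughput is 6; one optimal choice is node-H.

6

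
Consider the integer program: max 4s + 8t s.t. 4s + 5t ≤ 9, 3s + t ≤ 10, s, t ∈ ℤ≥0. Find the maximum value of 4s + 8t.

12

(s,t)=(1,1): 4·1+5·1=9≤9, 3·1+1·1=4≤10, objective 12.
(s,t)=(0,1): 4·0+5·1=5≤9, 3·0+1·1=1≤10, objective 8.
No feasible integer point exceeds 12.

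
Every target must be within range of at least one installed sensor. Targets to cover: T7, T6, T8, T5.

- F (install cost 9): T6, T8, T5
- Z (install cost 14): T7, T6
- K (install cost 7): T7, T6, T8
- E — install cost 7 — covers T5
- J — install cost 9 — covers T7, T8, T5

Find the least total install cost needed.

14

Choose K and E: together they cover T7, T6, T8, T5 — every target.
Total install cost: 7 + 7 = 14.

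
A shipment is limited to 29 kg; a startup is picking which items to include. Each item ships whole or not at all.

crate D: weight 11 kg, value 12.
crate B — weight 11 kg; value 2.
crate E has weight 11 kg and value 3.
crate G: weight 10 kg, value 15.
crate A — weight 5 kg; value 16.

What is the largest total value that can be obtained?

43

Treat it as a binary knapsack problem.
crate E + crate G + crate A: weight 11 + 10 + 5 = 26 ≤ 29, value 3 + 15 + 16 = 34.
crate D + crate G + crate A: weight 11 + 10 + 5 = 26 ≤ 29, value 12 + 15 + 16 = 43.
Best is crate D, crate G, and crate A with total value 43.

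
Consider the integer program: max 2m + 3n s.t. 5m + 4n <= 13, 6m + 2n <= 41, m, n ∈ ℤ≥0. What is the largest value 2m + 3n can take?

The continuous relaxation peaks at (0, 3.25) with value 9.75; rounding to a feasible lattice point costs some objective.
(m,n)=(0,3): 5·0+4·3=12≤13, 6·0+2·3=6≤41, objective 9.
(m,n)=(1,2): 5·1+4·2=13≤13, 6·1+2·2=10≤41, objective 8.
(m,n)=(0,2): 5·0+4·2=8≤13, 6·0+2·2=4≤41, objective 6.
No feasible integer point exceeds 9.

9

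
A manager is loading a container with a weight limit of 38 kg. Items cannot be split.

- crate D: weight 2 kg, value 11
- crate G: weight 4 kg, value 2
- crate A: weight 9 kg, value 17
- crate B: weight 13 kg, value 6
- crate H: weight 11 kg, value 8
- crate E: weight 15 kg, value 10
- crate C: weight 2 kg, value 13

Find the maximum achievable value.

55

This is a 0-1 knapsack instance.
Allowing fractional choices, the relaxed optimum would be about 58.3, but items are indivisible.
crate D + crate G + crate A + crate H + crate C: weight 2 + 4 + 9 + 11 + 2 = 28 ≤ 38, value 11 + 2 + 17 + 8 + 13 = 51.
crate D + crate A + crate B + crate H + crate C: weight 2 + 9 + 13 + 11 + 2 = 37 ≤ 38, value 11 + 17 + 6 + 8 + 13 = 55.
crate D + crate G + crate A + crate E + crate C: weight 2 + 4 + 9 + 15 + 2 = 32 ≤ 38, value 11 + 2 + 17 + 10 + 13 = 53.
Best is crate D, crate A, crate B, crate H, and crate C with total value 55.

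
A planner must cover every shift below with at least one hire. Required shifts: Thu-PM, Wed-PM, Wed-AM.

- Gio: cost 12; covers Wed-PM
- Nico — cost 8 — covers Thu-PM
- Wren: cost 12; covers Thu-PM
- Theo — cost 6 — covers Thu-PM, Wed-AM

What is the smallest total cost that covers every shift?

18

Choose Gio and Theo: together they cover Thu-PM, Wed-PM, Wed-AM — every shift.
Total cost: 12 + 6 = 18.
No cover costs less than 18.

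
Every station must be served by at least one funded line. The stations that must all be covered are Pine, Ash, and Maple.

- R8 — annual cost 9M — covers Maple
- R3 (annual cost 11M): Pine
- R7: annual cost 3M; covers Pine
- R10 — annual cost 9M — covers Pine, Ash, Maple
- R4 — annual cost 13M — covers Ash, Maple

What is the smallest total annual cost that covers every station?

9

The greedy cost-per-new-station heuristic would pick R7 and R10 for 12, but a cheaper cover exists.
R10 alone covers Pine, Ash, Maple — every station.
Total annual cost: 9.
No cover costs less than 9.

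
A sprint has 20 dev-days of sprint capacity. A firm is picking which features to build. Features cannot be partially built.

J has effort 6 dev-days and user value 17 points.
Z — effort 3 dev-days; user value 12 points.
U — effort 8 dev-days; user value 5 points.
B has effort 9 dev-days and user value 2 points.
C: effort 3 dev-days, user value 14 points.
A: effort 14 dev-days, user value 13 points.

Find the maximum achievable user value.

Allowing fractional choices, the relaxed optimum would be about 50.4, but features are indivisible.
Z + C + A: effort 3 + 3 + 14 = 20 ≤ 20, user value 12 + 14 + 13 = 39.
J + Z + C: effort 6 + 3 + 3 = 12 ≤ 20, user value 17 + 12 + 14 = 43.
J + Z + U + C: effort 6 + 3 + 8 + 3 = 20 ≤ 20, user value 17 + 12 + 5 + 14 = 48.
Best is J, Z, U, and C with total user value 48.

48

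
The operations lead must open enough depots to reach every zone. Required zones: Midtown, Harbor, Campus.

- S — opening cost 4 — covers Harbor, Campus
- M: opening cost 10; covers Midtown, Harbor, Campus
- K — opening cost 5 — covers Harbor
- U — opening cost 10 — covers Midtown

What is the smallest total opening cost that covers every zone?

10

M alone covers Midtown, Harbor, Campus — every zone.
Total opening cost: 10.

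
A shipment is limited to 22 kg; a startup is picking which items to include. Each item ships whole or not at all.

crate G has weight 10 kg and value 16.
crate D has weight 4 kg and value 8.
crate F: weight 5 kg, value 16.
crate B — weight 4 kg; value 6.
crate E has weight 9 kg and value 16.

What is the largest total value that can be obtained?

Allowing fractional choices, the relaxed optimum would be about 46.4, but items are indivisible.
crate D + crate F + crate B + crate E: weight 4 + 5 + 4 + 9 = 22 ≤ 22, value 8 + 16 + 6 + 16 = 46.
crate D + crate F + crate E: weight 4 + 5 + 9 = 18 ≤ 22, value 8 + 16 + 16 = 40.
crate G + crate D + crate F: weight 10 + 4 + 5 = 19 ≤ 22, value 16 + 8 + 16 = 40.
Best is crate D, crate F, crate B, and crate E with total value 46.

46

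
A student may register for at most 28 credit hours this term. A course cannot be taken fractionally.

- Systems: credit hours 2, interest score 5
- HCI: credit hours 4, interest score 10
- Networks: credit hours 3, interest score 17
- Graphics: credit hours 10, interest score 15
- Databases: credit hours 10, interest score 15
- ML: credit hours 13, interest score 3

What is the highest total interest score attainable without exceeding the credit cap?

57

Systems + HCI + Networks + Graphics: credit hours 2 + 4 + 3 + 10 = 19 ≤ 28, interest score 5 + 10 + 17 + 15 = 47.
Systems + Networks + Graphics + Databases: credit hours 2 + 3 + 10 + 10 = 25 ≤ 28, interest score 5 + 17 + 15 + 15 = 52.
HCI + Networks + Graphics + Databases: credit hours 4 + 3 + 10 + 10 = 27 ≤ 28, interest score 10 + 17 + 15 + 15 = 57.
Best is HCI, Networks, Graphics, and Databases with total interest score 57.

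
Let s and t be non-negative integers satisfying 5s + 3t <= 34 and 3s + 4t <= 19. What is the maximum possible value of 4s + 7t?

Relaxing integrality, the LP optimum is 33.25 at (s,t) = (0, 4.75), which is not an integer point.
(s,t)=(1,4) is feasible, giving 32.
(s,t)=(2,3) is feasible, giving 29.
No feasible integer point exceeds 32.

32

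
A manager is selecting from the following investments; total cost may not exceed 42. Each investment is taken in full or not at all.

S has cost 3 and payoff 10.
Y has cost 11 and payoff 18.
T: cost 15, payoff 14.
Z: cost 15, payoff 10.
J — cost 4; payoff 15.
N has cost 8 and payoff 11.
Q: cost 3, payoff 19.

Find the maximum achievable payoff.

77

Allowing fractional choices, the relaxed optimum would be about 85.1, but investments are indivisible.
S + Y + T + J + Q: cost 3 + 11 + 15 + 4 + 3 = 36 ≤ 42, payoff 10 + 18 + 14 + 15 + 19 = 76.
Y + T + J + N + Q: cost 11 + 15 + 4 + 8 + 3 = 41 ≤ 42, payoff 18 + 14 + 15 + 11 + 19 = 77.
Best is Y, T, J, N, and Q with total payoff 77.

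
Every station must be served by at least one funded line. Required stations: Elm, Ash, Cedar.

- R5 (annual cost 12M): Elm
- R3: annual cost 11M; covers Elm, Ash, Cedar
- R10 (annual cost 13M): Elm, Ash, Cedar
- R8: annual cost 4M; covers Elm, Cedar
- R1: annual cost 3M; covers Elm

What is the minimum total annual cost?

R3 alone covers Elm, Ash, Cedar — every station.
Total annual cost: 11.

11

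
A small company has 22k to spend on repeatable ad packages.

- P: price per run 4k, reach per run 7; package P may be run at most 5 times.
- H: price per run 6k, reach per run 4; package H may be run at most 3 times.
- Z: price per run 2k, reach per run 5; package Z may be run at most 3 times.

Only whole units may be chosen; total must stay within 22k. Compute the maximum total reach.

This is a bounded integer knapsack.
4×P and 3×Z: price 22 ≤ 22, reach 4·7 + 3·5 = 43.
5×P and 1×Z: price 22 ≤ 22, reach 5·7 + 1·5 = 40.
Best is 43.

43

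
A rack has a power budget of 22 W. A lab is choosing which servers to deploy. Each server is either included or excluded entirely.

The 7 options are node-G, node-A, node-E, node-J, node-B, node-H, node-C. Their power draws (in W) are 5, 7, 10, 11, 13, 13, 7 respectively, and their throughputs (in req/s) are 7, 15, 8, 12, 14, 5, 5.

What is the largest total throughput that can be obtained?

Take node-G, node-A, and node-E: power draw 5 + 7 + 10 = 22 ≤ 22, throughput 7 + 15 + 8 = 30.
No other feasible combination does better.

30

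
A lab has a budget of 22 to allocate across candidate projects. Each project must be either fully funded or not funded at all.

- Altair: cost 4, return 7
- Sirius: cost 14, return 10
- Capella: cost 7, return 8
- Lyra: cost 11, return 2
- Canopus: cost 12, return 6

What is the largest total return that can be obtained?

This is an integer program with binary decision variables.
Altair + Sirius: cost 4 + 14 = 18 ≤ 22, return 7 + 10 = 17.
Sirius + Capella: cost 14 + 7 = 21 ≤ 22, return 10 + 8 = 18.
Best is Sirius and Capella with total return 18.

18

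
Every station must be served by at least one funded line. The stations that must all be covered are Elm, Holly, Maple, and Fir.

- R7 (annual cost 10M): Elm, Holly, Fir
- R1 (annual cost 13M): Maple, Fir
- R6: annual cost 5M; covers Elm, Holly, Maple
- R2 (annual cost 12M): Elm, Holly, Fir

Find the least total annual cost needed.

15

This is an integer covering problem.
Choose R7 and R6: together they cover Elm, Holly, Maple, Fir — every station.
Total annual cost: 10 + 5 = 15.
No cover costs less than 15.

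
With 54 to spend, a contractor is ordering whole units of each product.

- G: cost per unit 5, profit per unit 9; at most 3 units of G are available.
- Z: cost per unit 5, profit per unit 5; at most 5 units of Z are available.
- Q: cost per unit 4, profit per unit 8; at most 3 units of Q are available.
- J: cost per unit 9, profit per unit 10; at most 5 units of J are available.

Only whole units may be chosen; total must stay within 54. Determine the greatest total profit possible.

81

Q has the best ratio (8/4); taking only Q gives at most 3×8 = 24 (stopped by the supply cap of 3).
Mixing does better — 3×G, 3×Q, and 3×J: cost 54 ≤ 54, profit 3·9 + 3·8 + 3·10 = 81.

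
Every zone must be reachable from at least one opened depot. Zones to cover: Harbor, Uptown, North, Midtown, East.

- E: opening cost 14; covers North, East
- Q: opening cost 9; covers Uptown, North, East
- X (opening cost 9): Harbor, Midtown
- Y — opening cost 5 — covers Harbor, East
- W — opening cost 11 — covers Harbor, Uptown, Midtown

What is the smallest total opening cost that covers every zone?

This is a weighted set-cover instance.
Choose Q and X: together they cover Harbor, Uptown, North, Midtown, East — every zone.
Total opening cost: 9 + 9 = 18.

18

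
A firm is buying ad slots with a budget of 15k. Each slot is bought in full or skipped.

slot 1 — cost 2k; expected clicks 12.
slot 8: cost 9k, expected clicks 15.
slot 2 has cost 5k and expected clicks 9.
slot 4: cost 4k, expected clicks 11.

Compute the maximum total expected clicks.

38

Allowing fractional choices, the relaxed optimum would be about 38.7, but ad slots are indivisible.
slot 1 + slot 8 + slot 4: cost 2 + 9 + 4 = 15 ≤ 15, expected clicks 12 + 15 + 11 = 38.
slot 1 + slot 8: cost 2 + 9 = 11 ≤ 15, expected clicks 12 + 15 = 27.
slot 1 + slot 2 + slot 4: cost 2 + 5 + 4 = 11 ≤ 15, expected clicks 12 + 9 + 11 = 32.
Best is slot 1, slot 8, and slot 4 with total expected clicks 38.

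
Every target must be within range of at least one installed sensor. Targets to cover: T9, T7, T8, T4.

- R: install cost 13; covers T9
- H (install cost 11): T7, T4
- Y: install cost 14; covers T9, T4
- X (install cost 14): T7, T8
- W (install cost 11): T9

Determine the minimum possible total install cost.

This is an integer covering problem.
The greedy cost-per-new-target heuristic would pick H, W, and X for 36, but a cheaper cover exists.
Choose Y and X: together they cover T9, T7, T8, T4 — every target.
Total install cost: 14 + 14 = 28.
No cover costs less than 28.

28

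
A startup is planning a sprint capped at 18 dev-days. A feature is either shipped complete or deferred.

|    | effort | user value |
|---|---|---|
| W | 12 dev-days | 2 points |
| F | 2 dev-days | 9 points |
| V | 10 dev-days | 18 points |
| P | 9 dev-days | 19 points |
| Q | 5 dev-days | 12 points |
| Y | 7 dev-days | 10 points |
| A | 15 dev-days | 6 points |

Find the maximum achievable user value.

40

This is an integer program with binary decision variables.
Take F, P, and Q: effort 2 + 9 + 5 = 16 ≤ 18, user value 9 + 19 + 12 = 40.
No other feasible combination does better.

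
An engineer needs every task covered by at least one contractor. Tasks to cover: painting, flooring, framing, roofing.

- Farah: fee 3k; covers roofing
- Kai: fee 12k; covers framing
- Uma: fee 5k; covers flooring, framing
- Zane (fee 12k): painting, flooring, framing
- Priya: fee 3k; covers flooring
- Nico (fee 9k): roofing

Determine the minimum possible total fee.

15

This is an integer covering problem.
The greedy cost-per-new-task heuristic would pick Uma, Farah, and Zane for 20, but a cheaper cover exists.
Choose Farah and Zane: together they cover painting, flooring, framing, roofing — every task.
Total fee: 3 + 12 = 15.
No cover costs less than 15.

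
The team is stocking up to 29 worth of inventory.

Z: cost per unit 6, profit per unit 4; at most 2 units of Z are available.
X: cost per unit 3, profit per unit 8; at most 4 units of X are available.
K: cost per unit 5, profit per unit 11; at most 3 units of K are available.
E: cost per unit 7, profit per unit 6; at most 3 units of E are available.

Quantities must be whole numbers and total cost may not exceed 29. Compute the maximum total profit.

X has the best ratio (8/3); taking only X gives at most 4×8 = 32 (stopped by the supply cap of 4).
Mixing does better — 4×X and 3×K: cost 27 ≤ 29, profit 4·8 + 3·11 = 65.

65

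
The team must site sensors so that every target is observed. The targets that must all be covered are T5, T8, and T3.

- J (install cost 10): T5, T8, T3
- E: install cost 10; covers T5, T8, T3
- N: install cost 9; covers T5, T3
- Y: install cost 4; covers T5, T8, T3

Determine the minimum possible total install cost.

4

Y alone covers T5, T8, T3 — every target.
Total install cost: 4.
No cover costs less than 4.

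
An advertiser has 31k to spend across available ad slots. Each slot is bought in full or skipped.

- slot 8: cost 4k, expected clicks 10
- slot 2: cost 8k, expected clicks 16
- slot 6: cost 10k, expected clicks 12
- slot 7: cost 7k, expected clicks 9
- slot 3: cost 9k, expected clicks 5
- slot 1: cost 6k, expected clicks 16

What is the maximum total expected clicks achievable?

Take slot 8, slot 2, slot 6, and slot 1: cost 4 + 8 + 10 + 6 = 28 ≤ 31, expected clicks 10 + 16 + 12 + 16 = 54.
No other feasible combination does better.

54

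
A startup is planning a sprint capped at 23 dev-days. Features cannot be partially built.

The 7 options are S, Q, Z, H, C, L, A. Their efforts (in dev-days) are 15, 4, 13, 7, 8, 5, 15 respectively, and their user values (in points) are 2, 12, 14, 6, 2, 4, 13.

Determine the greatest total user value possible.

30

Treat it as a binary knapsack problem.
Q + Z: effort 4 + 13 = 17 ≤ 23, user value 12 + 14 = 26.
Q + Z + L: effort 4 + 13 + 5 = 22 ≤ 23, user value 12 + 14 + 4 = 30.
Q + A: effort 4 + 15 = 19 ≤ 23, user value 12 + 13 = 25.
Best is Q, Z, and L with total user value 30.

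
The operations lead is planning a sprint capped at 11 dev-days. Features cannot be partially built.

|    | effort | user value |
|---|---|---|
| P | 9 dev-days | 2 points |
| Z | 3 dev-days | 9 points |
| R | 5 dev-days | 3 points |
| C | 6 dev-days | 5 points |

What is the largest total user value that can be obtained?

Z + R: effort 3 + 5 = 8 ≤ 11, user value 9 + 3 = 12.
Z + C: effort 3 + 6 = 9 ≤ 11, user value 9 + 5 = 14.
Best is Z and C with total user value 14.

14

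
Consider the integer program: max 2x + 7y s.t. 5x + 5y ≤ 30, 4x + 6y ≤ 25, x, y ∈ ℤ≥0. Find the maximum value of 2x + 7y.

(x,y)=(0,4): 5·0+5·4=20≤30, 4·0+6·4=24≤25, objective 28.
(x,y)=(1,3): 5·1+5·3=20≤30, 4·1+6·3=22≤25, objective 23.
Maximum is 28 at (x,y)=(0,4).

28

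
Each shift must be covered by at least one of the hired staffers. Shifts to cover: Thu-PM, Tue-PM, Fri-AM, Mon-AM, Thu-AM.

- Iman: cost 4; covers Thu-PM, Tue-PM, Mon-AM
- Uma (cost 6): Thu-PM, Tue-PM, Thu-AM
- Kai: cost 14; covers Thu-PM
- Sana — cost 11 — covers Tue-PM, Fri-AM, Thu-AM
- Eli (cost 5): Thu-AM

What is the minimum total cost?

15

This is a weighted set-cover instance.
The greedy cost-per-new-shift heuristic would pick Iman, Eli, and Sana for 20, but a cheaper cover exists.
Choose Iman and Sana: together they cover Thu-PM, Tue-PM, Fri-AM, Mon-AM, Thu-AM — every shift.
Total cost: 4 + 11 = 15.
No cover costs less than 15.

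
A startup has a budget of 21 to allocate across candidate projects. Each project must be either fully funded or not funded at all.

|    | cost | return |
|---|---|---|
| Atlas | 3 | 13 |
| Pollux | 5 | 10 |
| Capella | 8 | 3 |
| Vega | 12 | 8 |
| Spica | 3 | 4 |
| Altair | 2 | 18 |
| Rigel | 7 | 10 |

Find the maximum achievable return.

This is an integer program with binary decision variables.
Allowing fractional choices, the relaxed optimum would be about 55.7, but projects are indivisible.
Atlas + Pollux + Spica + Altair + Rigel: cost 3 + 5 + 3 + 2 + 7 = 20 ≤ 21, return 13 + 10 + 4 + 18 + 10 = 55.
Atlas + Pollux + Altair + Rigel: cost 3 + 5 + 2 + 7 = 17 ≤ 21, return 13 + 10 + 18 + 10 = 51.
Best is Atlas, Pollux, Spica, Altair, and Rigel with total return 55.

55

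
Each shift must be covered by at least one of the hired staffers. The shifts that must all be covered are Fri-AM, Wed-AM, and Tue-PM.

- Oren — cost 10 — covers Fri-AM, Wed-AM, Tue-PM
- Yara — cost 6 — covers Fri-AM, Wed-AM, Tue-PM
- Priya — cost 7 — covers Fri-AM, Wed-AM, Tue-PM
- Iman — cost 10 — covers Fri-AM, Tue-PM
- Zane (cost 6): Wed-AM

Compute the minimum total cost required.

6

Yara alone covers Fri-AM, Wed-AM, Tue-PM — every shift.
Total cost: 6.
No cover costs less than 6.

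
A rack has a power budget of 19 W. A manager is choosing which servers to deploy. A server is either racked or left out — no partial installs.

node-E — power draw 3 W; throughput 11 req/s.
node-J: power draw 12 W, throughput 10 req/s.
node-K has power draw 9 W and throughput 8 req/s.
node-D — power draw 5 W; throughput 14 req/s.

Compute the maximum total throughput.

33

node-E + node-K + node-D: power draw 3 + 9 + 5 = 17 ≤ 19, throughput 11 + 8 + 14 = 33.
node-J + node-D: power draw 12 + 5 = 17 ≤ 19, throughput 10 + 14 = 24.
node-E + node-D: power draw 3 + 5 = 8 ≤ 19, throughput 11 + 14 = 25.
Best is node-E, node-K, and node-D with total throughput 33.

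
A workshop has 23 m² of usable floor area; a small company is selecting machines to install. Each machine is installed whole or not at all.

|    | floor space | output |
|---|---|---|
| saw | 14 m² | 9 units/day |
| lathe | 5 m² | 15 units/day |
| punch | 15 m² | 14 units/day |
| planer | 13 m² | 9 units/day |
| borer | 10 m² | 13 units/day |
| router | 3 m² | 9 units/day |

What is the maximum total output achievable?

Allowing fractional choices, the relaxed optimum would be about 41.7, but machines are indivisible.
lathe + punch + router: floor space 5 + 15 + 3 = 23 ≤ 23, output 15 + 14 + 9 = 38.
lathe + planer + router: floor space 5 + 13 + 3 = 21 ≤ 23, output 15 + 9 + 9 = 33.
lathe + borer + router: floor space 5 + 10 + 3 = 18 ≤ 23, output 15 + 13 + 9 = 37.
Best is lathe, punch, and router with total output 38.

38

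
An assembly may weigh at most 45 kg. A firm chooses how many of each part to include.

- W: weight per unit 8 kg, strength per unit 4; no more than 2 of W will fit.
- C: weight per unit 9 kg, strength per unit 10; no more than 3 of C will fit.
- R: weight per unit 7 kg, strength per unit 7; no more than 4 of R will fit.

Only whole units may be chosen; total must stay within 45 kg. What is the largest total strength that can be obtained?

44

This is a bounded integer knapsack.
C has the best ratio (10/9); taking only C gives at most 3×10 = 30 (stopped by the supply cap of 3).
Mixing does better — 3×C and 2×R: weight 41 ≤ 45, strength 3·10 + 2·7 = 44.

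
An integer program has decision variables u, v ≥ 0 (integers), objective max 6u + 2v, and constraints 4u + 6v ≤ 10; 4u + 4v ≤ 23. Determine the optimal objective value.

(u,v)=(2,0) is feasible, giving 12.
(u,v)=(1,1) is feasible, giving 8.
(u,v)=(1,0) is feasible, giving 6.
The best lattice point is (2,0), giving 12.

12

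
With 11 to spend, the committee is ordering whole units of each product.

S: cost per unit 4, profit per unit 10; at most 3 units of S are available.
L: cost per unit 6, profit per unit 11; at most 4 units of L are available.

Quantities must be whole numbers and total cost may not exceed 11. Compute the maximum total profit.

This is a bounded integer knapsack.
2×S: cost 8 ≤ 11, profit 2·10 = 20.
1×S and 1×L: cost 10 ≤ 11, profit 1·10 + 1·11 = 21.
Best is 21.

21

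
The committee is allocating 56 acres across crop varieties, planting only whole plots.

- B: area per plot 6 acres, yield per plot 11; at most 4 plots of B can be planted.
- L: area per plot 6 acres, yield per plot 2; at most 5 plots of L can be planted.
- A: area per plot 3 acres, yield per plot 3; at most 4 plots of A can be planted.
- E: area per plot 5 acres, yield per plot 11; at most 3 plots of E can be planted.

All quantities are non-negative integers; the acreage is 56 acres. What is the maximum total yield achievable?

4×B, 4×A, and 3×E: area 51 ≤ 56, yield 4·11 + 4·3 + 3·11 = 89.
4×B, 1×L, 3×A, and 3×E: area 54 ≤ 56, yield 4·11 + 1·2 + 3·3 + 3·11 = 88.
Best is 89.

89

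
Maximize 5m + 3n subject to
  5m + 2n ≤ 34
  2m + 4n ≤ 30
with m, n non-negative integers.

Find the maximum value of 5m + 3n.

37

(m,n)=(5,4): 5·5+2·4=33≤34, 2·5+4·4=26≤30, objective 37.
(m,n)=(4,5): 5·4+2·5=30≤34, 2·4+4·5=28≤30, objective 35.
(m,n)=(5,3): 5·5+2·3=31≤34, 2·5+4·3=22≤30, objective 34.
No feasible integer point exceeds 37.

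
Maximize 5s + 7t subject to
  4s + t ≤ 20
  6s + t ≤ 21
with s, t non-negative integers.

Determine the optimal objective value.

140

(s,t)=(0,20): 4·0+1·20=20≤20, 6·0+1·20=20≤21, objective 140.
(s,t)=(0,19): 4·0+1·19=19≤20, 6·0+1·19=19≤21, objective 133.
The best lattice point is (0,20), giving 140.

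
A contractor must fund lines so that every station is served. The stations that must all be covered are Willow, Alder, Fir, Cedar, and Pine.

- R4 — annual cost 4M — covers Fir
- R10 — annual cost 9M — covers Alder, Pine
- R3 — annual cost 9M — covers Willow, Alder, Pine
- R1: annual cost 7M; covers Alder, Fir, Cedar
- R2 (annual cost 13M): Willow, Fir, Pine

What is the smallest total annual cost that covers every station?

Choose R3 and R1: together they cover Willow, Alder, Fir, Cedar, Pine — every station.
Total annual cost: 9 + 7 = 16.

16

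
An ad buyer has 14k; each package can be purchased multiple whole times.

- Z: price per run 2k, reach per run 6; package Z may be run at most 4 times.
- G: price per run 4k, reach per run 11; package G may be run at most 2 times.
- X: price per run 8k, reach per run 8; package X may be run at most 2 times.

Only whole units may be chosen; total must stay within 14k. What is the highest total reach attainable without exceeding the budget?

This is a bounded integer knapsack.
4×Z and 1×G: price 12 ≤ 14, reach 4·6 + 1·11 = 35.
3×Z and 2×G: price 14 ≤ 14, reach 3·6 + 2·11 = 40.
Best is 40.

40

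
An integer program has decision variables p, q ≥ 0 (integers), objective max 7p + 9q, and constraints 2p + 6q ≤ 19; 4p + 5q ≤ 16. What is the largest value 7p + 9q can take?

28

The continuous relaxation peaks at (0.0714, 3.14) with value 28.79; rounding to a feasible lattice point costs some objective.
(p,q)=(4,0): 2·4+6·0=8≤19, 4·4+5·0=16≤16, objective 28.
(p,q)=(0,3): 2·0+6·3=18≤19, 4·0+5·3=15≤16, objective 27.
(p,q)=(1,2): 2·1+6·2=14≤19, 4·1+5·2=14≤16, objective 25.
(p,q)=(3,0): 2·3+6·0=6≤19, 4·3+5·0=12≤16, objective 21.
No feasible integer point exceeds 28.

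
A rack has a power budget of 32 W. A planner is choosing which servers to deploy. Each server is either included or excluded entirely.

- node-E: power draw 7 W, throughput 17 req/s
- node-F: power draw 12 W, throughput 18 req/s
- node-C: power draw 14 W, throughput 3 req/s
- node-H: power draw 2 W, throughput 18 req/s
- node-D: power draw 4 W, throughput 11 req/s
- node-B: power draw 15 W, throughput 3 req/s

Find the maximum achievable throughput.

64

Allowing fractional choices, the relaxed optimum would be about 65.5, but servers are indivisible.
node-E + node-F + node-H + node-D: power draw 7 + 12 + 2 + 4 = 25 ≤ 32, throughput 17 + 18 + 18 + 11 = 64.
node-E + node-F + node-H: power draw 7 + 12 + 2 = 21 ≤ 32, throughput 17 + 18 + 18 = 53.
Best is node-E, node-F, node-H, and node-D with total throughput 64.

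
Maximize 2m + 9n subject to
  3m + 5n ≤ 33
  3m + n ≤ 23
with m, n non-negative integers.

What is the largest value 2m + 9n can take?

The continuous relaxation peaks at (0, 6.6) with value 59.40; rounding to a feasible lattice point costs some objective.
(m,n)=(1,6): 3·1+5·6=33≤33, 3·1+1·6=9≤23, objective 56.
(m,n)=(0,6): 3·0+5·6=30≤33, 3·0+1·6=6≤23, objective 54.
No feasible integer point exceeds 56.

56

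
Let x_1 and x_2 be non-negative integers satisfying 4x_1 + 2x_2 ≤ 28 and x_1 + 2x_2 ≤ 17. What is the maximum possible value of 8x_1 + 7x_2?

Relaxing integrality, the LP optimum is 76.00 at (x_1,x_2) = (3.67, 6.67), which is not an integer point.
(x_1,x_2)=(4,6): 4·4+2·6=28≤28, 1·4+2·6=16≤17, objective 74.
(x_1,x_2)=(3,7): 4·3+2·7=26≤28, 1·3+2·7=17≤17, objective 73.
(x_1,x_2)=(4,5): 4·4+2·5=26≤28, 1·4+2·5=14≤17, objective 67.
(x_1,x_2)=(3,6): 4·3+2·6=24≤28, 1·3+2·6=15≤17, objective 66.
The best lattice point is (4,6), giving 74.

74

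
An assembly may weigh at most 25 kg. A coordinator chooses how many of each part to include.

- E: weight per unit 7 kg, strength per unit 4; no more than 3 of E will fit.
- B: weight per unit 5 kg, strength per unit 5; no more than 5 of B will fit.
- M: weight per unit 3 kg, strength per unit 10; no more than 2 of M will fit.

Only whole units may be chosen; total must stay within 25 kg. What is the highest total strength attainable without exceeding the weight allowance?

35

Take 3×B and 2×M: weight 21 ≤ 25, strength 3·5 + 2·10 = 35.
M has the best ratio (10/3) and is taken to its limit of 2; remaining capacity is filled optimally with the others.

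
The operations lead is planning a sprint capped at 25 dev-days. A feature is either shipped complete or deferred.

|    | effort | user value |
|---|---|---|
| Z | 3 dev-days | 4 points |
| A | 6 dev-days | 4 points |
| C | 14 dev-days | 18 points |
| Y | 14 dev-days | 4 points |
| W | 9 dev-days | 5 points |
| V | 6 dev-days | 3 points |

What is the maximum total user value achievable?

26

Take Z, A, and C: effort 3 + 6 + 14 = 23 ≤ 25, user value 4 + 4 + 18 = 26.
No other feasible combination does better.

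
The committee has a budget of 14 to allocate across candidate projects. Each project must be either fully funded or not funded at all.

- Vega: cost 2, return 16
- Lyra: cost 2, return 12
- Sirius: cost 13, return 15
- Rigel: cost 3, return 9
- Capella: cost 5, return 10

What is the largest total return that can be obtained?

47

Take Vega, Lyra, Rigel, and Capella: cost 2 + 2 + 3 + 5 = 12 ≤ 14, return 16 + 12 + 9 + 10 = 47.
No other feasible combination does better.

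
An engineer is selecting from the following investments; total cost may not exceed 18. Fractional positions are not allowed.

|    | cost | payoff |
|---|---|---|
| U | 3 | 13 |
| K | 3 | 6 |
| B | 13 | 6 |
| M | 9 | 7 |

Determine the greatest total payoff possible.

26

Allowing fractional choices, the relaxed optimum would be about 27.4, but investments are indivisible.
U + K + M: cost 3 + 3 + 9 = 15 ≤ 18, payoff 13 + 6 + 7 = 26.
U + K: cost 3 + 3 = 6 ≤ 18, payoff 13 + 6 = 19.
U + M: cost 3 + 9 = 12 ≤ 18, payoff 13 + 7 = 20.
Best is U, K, and M with total payoff 26.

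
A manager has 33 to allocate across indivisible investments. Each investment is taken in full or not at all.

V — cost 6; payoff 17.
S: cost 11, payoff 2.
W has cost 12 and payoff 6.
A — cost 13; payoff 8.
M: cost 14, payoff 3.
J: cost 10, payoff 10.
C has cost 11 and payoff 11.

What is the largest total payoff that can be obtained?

This is a 0-1 knapsack instance.
V + J + C: cost 6 + 10 + 11 = 27 ≤ 33, payoff 17 + 10 + 11 = 38.
V + A + J: cost 6 + 13 + 10 = 29 ≤ 33, payoff 17 + 8 + 10 = 35.
V + A + C: cost 6 + 13 + 11 = 30 ≤ 33, payoff 17 + 8 + 11 = 36.
Best is V, J, and C with total payoff 38.

38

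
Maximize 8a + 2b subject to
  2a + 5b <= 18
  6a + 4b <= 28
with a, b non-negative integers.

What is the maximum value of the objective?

34

(a,b)=(4,1): 2·4+5·1=13≤18, 6·4+4·1=28≤28, objective 34.
(a,b)=(4,0): 2·4+5·0=8≤18, 6·4+4·0=24≤28, objective 32.
(a,b)=(3,2): 2·3+5·2=16≤18, 6·3+4·2=26≤28, objective 28.
No feasible integer point exceeds 34.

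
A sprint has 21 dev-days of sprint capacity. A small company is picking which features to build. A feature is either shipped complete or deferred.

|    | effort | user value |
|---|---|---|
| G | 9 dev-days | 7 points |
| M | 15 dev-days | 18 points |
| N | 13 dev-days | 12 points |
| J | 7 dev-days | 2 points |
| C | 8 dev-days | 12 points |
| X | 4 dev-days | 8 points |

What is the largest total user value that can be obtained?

G + C + X: effort 9 + 8 + 4 = 21 ≤ 21, user value 7 + 12 + 8 = 27.
N + C: effort 13 + 8 = 21 ≤ 21, user value 12 + 12 = 24.
M + X: effort 15 + 4 = 19 ≤ 21, user value 18 + 8 = 26.
Best is G, C, and X with total user value 27.

27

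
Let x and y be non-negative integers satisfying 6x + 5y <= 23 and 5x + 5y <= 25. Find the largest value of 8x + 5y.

29

Relaxing integrality, the LP optimum is 30.67 at (x,y) = (3.83, 0), which is not an integer point.
(x,y)=(3,1): 6·3+5·1=23≤23, 5·3+5·1=20≤25, objective 29.
(x,y)=(2,2): 6·2+5·2=22≤23, 5·2+5·2=20≤25, objective 26.
(x,y)=(3,0): 6·3+5·0=18≤23, 5·3+5·0=15≤25, objective 24.
No feasible integer point exceeds 29.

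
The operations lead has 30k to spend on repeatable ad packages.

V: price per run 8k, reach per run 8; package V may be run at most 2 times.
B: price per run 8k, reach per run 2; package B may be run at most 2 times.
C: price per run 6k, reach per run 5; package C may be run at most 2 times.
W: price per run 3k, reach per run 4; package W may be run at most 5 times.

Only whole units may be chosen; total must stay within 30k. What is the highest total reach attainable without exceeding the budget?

33

This is a bounded integer knapsack.
Take 1×V, 1×C, and 5×W: price 29 ≤ 30, reach 1·8 + 1·5 + 5·4 = 33.
W has the best ratio (4/3) and is taken to its limit of 5; remaining capacity is filled optimally with the others.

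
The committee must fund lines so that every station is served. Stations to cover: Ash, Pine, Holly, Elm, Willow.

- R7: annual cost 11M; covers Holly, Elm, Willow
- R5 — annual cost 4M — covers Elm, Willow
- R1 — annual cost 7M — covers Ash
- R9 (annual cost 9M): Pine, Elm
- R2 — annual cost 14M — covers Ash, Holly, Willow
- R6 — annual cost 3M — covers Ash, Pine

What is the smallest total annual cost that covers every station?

14

This is an integer covering problem.
Choose R7 and R6: together they cover Ash, Pine, Holly, Elm, Willow — every station.
Total annual cost: 11 + 3 = 14.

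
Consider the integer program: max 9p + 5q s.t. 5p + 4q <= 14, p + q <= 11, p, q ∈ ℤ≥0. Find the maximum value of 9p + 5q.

23

(p,q)=(2,1) is feasible, giving 23.
(p,q)=(1,2) is feasible, giving 19.
Maximum is 23 at (p,q)=(2,1).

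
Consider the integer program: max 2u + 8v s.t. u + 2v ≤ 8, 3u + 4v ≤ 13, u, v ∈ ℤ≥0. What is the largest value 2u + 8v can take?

Relaxing integrality, the LP optimum is 26.00 at (u,v) = (0, 3.25), which is not an integer point.
(u,v)=(0,3): 1·0+2·3=6≤8, 3·0+4·3=12≤13, objective 24.
(u,v)=(1,2): 1·1+2·2=5≤8, 3·1+4·2=11≤13, objective 18.
(u,v)=(0,2): 1·0+2·2=4≤8, 3·0+4·2=8≤13, objective 16.
No feasible integer point exceeds 24.

24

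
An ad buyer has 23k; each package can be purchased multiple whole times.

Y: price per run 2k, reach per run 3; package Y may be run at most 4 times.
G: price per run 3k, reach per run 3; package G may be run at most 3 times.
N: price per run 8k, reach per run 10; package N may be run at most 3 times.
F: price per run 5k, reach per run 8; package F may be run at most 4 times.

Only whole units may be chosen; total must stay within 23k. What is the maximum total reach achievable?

4×Y and 3×F: price 23 ≤ 23, reach 4·3 + 3·8 = 36.
1×G and 4×F: price 23 ≤ 23, reach 1·3 + 4·8 = 35.
Best is 36.

36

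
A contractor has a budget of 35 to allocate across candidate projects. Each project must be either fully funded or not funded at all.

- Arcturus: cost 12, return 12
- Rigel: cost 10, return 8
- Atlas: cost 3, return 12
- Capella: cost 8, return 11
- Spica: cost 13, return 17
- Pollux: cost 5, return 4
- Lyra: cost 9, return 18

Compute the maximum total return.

58

This is an integer program with binary decision variables.
Allowing fractional choices, the relaxed optimum would be about 60.0, but projects are indivisible.
Atlas + Capella + Spica + Lyra: cost 3 + 8 + 13 + 9 = 33 ≤ 35, return 12 + 11 + 17 + 18 = 58.
Rigel + Atlas + Spica + Lyra: cost 10 + 3 + 13 + 9 = 35 ≤ 35, return 8 + 12 + 17 + 18 = 55.
Best is Atlas, Capella, Spica, and Lyra with total return 58.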